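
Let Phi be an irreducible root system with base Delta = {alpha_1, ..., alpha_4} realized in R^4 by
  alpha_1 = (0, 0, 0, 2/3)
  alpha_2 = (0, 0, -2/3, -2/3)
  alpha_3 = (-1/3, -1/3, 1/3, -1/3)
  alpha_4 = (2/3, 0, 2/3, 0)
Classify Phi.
Compute the Cartan integers a_ij = 2(alpha_i, alpha_j)/(alpha_j, alpha_j); the resulting 4x4 Cartan matrix is
[[2, -1, -1, 0], [-2, 2, 0, -1], [-1, 0, 2, 0], [0, -1, 0, 2]].
The roots have two lengths (squared-length ratio 2:1); the short ones are alpha_{1,3}. The associated Dynkin diagram is a chain of 4 nodes with a double edge between the middle two (F_4), so the type is F_4.

type F_4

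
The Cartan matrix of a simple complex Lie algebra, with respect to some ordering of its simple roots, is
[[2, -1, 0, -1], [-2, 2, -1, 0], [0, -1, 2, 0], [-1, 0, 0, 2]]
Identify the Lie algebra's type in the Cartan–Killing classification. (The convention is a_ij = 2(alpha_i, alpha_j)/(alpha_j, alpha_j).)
F_4

The matrix has rank 4 with 2's on the diagonal. Reading the off-diagonal entries as Dynkin edges (a single edge where a_ij = a_ji = -1; a double or triple edge where a_ij * a_ji = 2 or 3), the diagram is a chain of 4 nodes with a double edge between the middle two (F_4). One simple-root ordering that puts it in standard form is (alpha_3, alpha_2, alpha_1, alpha_4). So the algebra is type F_4.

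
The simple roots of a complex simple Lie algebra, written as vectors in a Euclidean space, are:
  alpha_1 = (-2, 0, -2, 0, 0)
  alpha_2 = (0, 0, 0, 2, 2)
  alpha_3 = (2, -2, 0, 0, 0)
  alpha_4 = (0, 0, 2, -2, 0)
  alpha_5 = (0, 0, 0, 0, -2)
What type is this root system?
B_5

Compute the Cartan integers a_ij = 2(alpha_i, alpha_j)/(alpha_j, alpha_j); the resulting 5x5 Cartan matrix is
[[2, 0, -1, -1, 0], [0, 2, 0, -1, -2], [-1, 0, 2, 0, 0], [-1, -1, 0, 2, 0], [0, -1, 0, 0, 2]].
The roots have two lengths (squared-length ratio 2:1); the short ones are alpha_{5}. The associated Dynkin diagram is a chain of 5 nodes with a double edge at one end; the terminal node there is the unique short simple root (B_5), so the type is B_5 (the algebra so(11)).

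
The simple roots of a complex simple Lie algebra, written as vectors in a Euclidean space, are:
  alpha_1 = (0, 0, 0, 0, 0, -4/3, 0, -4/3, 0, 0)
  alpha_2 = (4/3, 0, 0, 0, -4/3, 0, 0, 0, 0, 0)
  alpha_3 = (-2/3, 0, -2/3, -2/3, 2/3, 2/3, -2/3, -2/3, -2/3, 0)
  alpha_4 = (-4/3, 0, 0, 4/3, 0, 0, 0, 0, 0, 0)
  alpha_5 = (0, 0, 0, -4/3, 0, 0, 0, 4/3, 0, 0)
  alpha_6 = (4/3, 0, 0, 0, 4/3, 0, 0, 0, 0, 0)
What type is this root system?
Compute the Cartan integers a_ij = 2(alpha_i, alpha_j)/(alpha_j, alpha_j); the resulting 6x6 Cartan matrix is
[[2, 0, 0, 0, -1, 0], [0, 2, -1, -1, 0, 0], [0, -1, 2, 0, 0, 0], [0, -1, 0, 2, -1, -1], [-1, 0, 0, -1, 2, 0], [0, 0, 0, -1, 0, 2]].
All simple roots have the same length, so the diagram is simply laced. The associated Dynkin diagram is a chain of 5 nodes with one extra node attached to the third node from one end (E_6), so the type is E_6.

E_6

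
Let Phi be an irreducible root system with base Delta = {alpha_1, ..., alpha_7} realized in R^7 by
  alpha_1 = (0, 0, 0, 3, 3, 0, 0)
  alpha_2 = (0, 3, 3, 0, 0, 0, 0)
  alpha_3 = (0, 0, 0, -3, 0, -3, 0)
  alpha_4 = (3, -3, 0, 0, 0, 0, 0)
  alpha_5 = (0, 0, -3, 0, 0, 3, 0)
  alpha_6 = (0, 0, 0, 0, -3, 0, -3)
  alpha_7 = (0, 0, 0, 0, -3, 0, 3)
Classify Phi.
Compute the Cartan integers a_ij = 2(alpha_i, alpha_j)/(alpha_j, alpha_j); the resulting 7x7 Cartan matrix is
[[2, 0, -1, 0, 0, -1, -1], [0, 2, 0, -1, -1, 0, 0], [-1, 0, 2, 0, -1, 0, 0], [0, -1, 0, 2, 0, 0, 0], [0, -1, -1, 0, 2, 0, 0], [-1, 0, 0, 0, 0, 2, 0], [-1, 0, 0, 0, 0, 0, 2]].
All simple roots have the same length, so the diagram is simply laced. The associated Dynkin diagram is a chain of 5 nodes with a fork of two nodes at one end (D_7), so the type is D_7 (the algebra so(14)).

type D_7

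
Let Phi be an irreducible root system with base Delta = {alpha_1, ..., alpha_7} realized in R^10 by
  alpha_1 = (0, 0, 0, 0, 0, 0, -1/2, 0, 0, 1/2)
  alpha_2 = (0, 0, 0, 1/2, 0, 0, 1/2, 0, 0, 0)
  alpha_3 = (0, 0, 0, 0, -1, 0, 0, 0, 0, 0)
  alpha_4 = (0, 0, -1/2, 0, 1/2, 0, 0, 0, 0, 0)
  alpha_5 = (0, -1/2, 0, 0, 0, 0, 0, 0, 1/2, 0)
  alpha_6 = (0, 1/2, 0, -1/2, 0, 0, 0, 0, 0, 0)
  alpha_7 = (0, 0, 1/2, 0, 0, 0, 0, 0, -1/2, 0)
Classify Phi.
C_7

Compute the Cartan integers a_ij = 2(alpha_i, alpha_j)/(alpha_j, alpha_j); the resulting 7x7 Cartan matrix is
[[2, -1, 0, 0, 0, 0, 0], [-1, 2, 0, 0, 0, -1, 0], [0, 0, 2, -2, 0, 0, 0], [0, 0, -1, 2, 0, 0, -1], [0, 0, 0, 0, 2, -1, -1], [0, -1, 0, 0, -1, 2, 0], [0, 0, 0, -1, -1, 0, 2]].
The roots have two lengths (squared-length ratio 2:1); the short ones are alpha_{1,2,4,5,6,7}. The associated Dynkin diagram is a chain of 7 nodes with a double edge at one end; the terminal node there is the unique long simple root (C_7), so the type is C_7 (the algebra sp(14)).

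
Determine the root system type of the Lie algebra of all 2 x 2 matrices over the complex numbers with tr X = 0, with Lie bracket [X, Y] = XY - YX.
This is sl(2), which has dimension 2^2 - 1 = 3 and rank 2 - 1 = 1 (a Cartan subalgebra is the diagonal traceless matrices). In the classification of classical Lie algebras, the special linear algebra sl(n+1) has type A_n; here n = 1, so the Dynkin diagram is a chain of 1 nodes with single edges (A_1). Hence the type is A_1.

A_1 (sl(2))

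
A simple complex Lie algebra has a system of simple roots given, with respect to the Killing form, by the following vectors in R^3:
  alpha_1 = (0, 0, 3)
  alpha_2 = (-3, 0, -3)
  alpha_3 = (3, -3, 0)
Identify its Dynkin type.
type B_3

Compute the Cartan integers a_ij = 2(alpha_i, alpha_j)/(alpha_j, alpha_j); the resulting 3x3 Cartan matrix is
[[2, -1, 0], [-2, 2, -1], [0, -1, 2]].
The roots have two lengths (squared-length ratio 2:1); the short ones are alpha_{1}. The associated Dynkin diagram is a chain of 3 nodes with a double edge at one end; the terminal node there is the unique short simple root (B_3), so the type is B_3 (the algebra so(7)).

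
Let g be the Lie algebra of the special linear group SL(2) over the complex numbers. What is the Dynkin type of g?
A_1

This is sl(2), which has dimension 2^2 - 1 = 3 and rank 2 - 1 = 1 (a Cartan subalgebra is the diagonal traceless matrices). In the classification of classical Lie algebras, the special linear algebra sl(n+1) has type A_n; here n = 1, so the Dynkin diagram is a chain of 1 nodes with single edges (A_1). Hence the type is A_1.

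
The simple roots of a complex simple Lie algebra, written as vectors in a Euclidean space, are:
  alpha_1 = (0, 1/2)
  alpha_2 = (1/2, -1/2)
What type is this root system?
Compute the Cartan integers a_ij = 2(alpha_i, alpha_j)/(alpha_j, alpha_j); the resulting 2x2 Cartan matrix is
[[2, -1], [-2, 2]].
The roots have two lengths (squared-length ratio 2:1); the short ones are alpha_{1}. The associated Dynkin diagram is a chain of 2 nodes with a double edge at one end; the terminal node there is the unique short simple root (B_2), so the type is B_2 (the algebra so(5)).

type B_2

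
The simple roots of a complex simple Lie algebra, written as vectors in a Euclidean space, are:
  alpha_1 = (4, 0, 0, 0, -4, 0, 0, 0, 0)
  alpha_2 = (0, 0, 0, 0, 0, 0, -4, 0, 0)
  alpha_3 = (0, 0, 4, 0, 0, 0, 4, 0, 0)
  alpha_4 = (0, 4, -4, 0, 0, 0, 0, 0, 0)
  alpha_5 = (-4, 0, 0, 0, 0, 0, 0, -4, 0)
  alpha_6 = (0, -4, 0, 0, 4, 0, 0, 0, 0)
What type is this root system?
B_6

Compute the Cartan integers a_ij = 2(alpha_i, alpha_j)/(alpha_j, alpha_j); the resulting 6x6 Cartan matrix is
[[2, 0, 0, 0, -1, -1], [0, 2, -1, 0, 0, 0], [0, -2, 2, -1, 0, 0], [0, 0, -1, 2, 0, -1], [-1, 0, 0, 0, 2, 0], [-1, 0, 0, -1, 0, 2]].
The roots have two lengths (squared-length ratio 2:1); the short ones are alpha_{2}. The associated Dynkin diagram is a chain of 6 nodes with a double edge at one end; the terminal node there is the unique short simple root (B_6), so the type is B_6 (the algebra so(13)).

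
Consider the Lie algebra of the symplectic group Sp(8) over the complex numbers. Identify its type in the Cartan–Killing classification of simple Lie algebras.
C_4

This is sp(8), which has dimension 8(8+1)/2 = 36 and rank 8/2 = 4. In the classification of classical Lie algebras, the symplectic algebra sp(2n) has type C_n; here n = 4, so the Dynkin diagram is a chain of 4 nodes with a double edge at one end; the terminal node there is the unique long simple root (C_4). Hence the type is C_4.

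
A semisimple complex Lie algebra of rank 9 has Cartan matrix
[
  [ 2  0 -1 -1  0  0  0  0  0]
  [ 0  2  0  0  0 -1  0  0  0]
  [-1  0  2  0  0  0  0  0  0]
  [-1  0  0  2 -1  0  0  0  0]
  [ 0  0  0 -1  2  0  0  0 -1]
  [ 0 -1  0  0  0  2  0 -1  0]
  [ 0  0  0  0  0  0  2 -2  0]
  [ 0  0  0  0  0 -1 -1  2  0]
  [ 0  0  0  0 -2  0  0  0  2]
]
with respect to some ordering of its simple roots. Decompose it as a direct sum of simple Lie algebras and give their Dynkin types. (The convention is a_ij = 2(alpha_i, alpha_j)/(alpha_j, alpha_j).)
The diagram associated to this matrix has two connected components: the simple roots {alpha_2, alpha_6, alpha_7, alpha_8} form a chain of 4 nodes with a double edge at one end; the terminal node there is the unique long simple root (C_4), and {alpha_1, alpha_3, alpha_4, alpha_5, alpha_9} form a chain of 5 nodes with a double edge at one end; the terminal node there is the unique long simple root (C_5). A semisimple Lie algebra decomposes uniquely as the direct sum of simple ideals, one per connected component of its Dynkin diagram, so g ≅ C_4 ⊕ C_5 (dimension 36 + 55 = 91).

C4 + C5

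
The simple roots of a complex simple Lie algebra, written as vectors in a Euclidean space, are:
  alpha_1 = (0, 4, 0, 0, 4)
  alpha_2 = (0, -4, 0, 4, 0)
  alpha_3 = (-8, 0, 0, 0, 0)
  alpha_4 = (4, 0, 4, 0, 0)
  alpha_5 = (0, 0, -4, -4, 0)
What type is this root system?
type C_5

Compute the Cartan integers a_ij = 2(alpha_i, alpha_j)/(alpha_j, alpha_j); the resulting 5x5 Cartan matrix is
[[2, -1, 0, 0, 0], [-1, 2, 0, 0, -1], [0, 0, 2, -2, 0], [0, 0, -1, 2, -1], [0, -1, 0, -1, 2]].
The roots have two lengths (squared-length ratio 2:1); the short ones are alpha_{1,2,4,5}. The associated Dynkin diagram is a chain of 5 nodes with a double edge at one end; the terminal node there is the unique long simple root (C_5), so the type is C_5 (the algebra sp(10)).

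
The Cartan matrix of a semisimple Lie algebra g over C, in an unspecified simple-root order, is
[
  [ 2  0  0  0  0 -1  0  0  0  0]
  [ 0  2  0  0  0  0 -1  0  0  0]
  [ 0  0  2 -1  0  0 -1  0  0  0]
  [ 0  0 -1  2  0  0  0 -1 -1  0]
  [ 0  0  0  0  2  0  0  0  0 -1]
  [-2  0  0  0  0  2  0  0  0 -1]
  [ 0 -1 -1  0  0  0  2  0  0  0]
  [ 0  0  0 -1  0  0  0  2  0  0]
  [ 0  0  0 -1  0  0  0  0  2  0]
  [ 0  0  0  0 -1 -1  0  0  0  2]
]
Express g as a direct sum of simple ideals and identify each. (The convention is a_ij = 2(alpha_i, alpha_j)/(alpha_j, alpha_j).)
The diagram associated to this matrix has two connected components: the simple roots {alpha_1, alpha_5, alpha_6, alpha_10} form a chain of 4 nodes with a double edge at one end; the terminal node there is the unique short simple root (B_4), and {alpha_2, alpha_3, alpha_4, alpha_7, alpha_8, alpha_9} form a chain of 4 nodes with a fork of two nodes at one end (D_6). A semisimple Lie algebra decomposes uniquely as the direct sum of simple ideals, one per connected component of its Dynkin diagram, so g ≅ B_4 ⊕ D_6 (dimension 36 + 66 = 102).

type B_4 ⊕ type D_6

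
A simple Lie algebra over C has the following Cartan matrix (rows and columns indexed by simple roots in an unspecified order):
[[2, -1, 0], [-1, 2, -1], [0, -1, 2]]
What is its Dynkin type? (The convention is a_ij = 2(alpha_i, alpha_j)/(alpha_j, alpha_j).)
A3

The matrix has rank 3 with 2's on the diagonal. Reading the off-diagonal entries as Dynkin edges (a single edge where a_ij = a_ji = -1; a double or triple edge where a_ij * a_ji = 2 or 3), the diagram is a chain of 3 nodes with single edges (A_3). One simple-root ordering that puts it in standard form is (alpha_3, alpha_2, alpha_1). So the algebra is type A_3, i.e. sl(4).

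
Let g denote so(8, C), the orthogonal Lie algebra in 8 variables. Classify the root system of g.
type D_4

This is so(8) with 8 even, which has dimension 8(8-1)/2 = 28 and rank 8/2 = 4. In the classification of classical Lie algebras, the orthogonal algebra so(2n) in an even number of variables has type D_n; here n = 4, so the Dynkin diagram is a chain of 2 nodes with a fork of two nodes at one end (D_4). Hence the type is D_4.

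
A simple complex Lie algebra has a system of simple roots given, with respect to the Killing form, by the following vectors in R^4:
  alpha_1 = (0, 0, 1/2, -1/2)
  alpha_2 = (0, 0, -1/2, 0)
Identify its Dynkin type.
type B_2

Compute the Cartan integers a_ij = 2(alpha_i, alpha_j)/(alpha_j, alpha_j); the resulting 2x2 Cartan matrix is
[[2, -2], [-1, 2]].
The roots have two lengths (squared-length ratio 2:1); the short ones are alpha_{2}. The associated Dynkin diagram is a chain of 2 nodes with a double edge at one end; the terminal node there is the unique short simple root (B_2), so the type is B_2 (the algebra so(5)).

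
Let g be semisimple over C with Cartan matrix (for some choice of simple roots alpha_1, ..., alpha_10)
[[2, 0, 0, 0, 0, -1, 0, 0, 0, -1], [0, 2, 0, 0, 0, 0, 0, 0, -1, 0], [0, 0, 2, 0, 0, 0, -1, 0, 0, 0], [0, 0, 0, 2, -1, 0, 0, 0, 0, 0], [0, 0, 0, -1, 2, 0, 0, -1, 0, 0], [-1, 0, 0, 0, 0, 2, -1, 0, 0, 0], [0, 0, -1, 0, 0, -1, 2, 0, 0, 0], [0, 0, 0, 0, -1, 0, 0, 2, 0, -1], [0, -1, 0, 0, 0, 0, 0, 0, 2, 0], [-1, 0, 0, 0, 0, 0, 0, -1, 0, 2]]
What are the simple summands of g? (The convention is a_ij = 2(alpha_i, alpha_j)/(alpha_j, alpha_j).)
The diagram associated to this matrix has two connected components: the simple roots {alpha_2, alpha_9} form a chain of 2 nodes with single edges (A_2), and {alpha_1, alpha_3, alpha_4, alpha_5, alpha_6, alpha_7, alpha_8, alpha_10} form a chain of 8 nodes with single edges (A_8). A semisimple Lie algebra decomposes uniquely as the direct sum of simple ideals, one per connected component of its Dynkin diagram, so g ≅ A_2 ⊕ A_8 (dimension 8 + 80 = 88).

type A_2 ⊕ type A_8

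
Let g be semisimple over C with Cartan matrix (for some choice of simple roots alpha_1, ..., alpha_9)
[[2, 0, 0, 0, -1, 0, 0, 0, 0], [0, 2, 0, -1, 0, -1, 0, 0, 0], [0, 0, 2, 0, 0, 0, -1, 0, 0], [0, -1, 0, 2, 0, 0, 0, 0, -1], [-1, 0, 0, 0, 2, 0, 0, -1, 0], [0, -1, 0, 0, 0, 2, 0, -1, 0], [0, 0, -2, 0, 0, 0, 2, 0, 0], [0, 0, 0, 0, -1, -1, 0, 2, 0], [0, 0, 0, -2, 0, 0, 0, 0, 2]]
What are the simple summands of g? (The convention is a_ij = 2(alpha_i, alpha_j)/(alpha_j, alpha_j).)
B_2 (so(5)) ⊕ C_7 (sp(14))

The diagram associated to this matrix has two connected components: the simple roots {alpha_3, alpha_7} form a chain of 2 nodes with a double edge at one end; the terminal node there is the unique short simple root (B_2), and {alpha_1, alpha_2, alpha_4, alpha_5, alpha_6, alpha_8, alpha_9} form a chain of 7 nodes with a double edge at one end; the terminal node there is the unique long simple root (C_7). A semisimple Lie algebra decomposes uniquely as the direct sum of simple ideals, one per connected component of its Dynkin diagram, so g ≅ B_2 ⊕ C_7 (dimension 10 + 105 = 115).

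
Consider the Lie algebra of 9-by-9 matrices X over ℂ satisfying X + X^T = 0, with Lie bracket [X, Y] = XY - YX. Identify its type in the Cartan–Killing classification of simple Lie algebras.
type B_4

This is so(9) with 9 odd, which has dimension 9(9-1)/2 = 36 and rank (9-1)/2 = 4. In the classification of classical Lie algebras, the orthogonal algebra so(2n+1) in an odd number of variables has type B_n; here n = 4, so the Dynkin diagram is a chain of 4 nodes with a double edge at one end; the terminal node there is the unique short simple root (B_4). Hence the type is B_4.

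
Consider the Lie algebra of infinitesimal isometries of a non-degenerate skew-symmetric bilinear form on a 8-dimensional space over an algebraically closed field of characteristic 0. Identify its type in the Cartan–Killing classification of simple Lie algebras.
C4

This is sp(8), which has dimension 8(8+1)/2 = 36 and rank 8/2 = 4. In the classification of classical Lie algebras, the symplectic algebra sp(2n) has type C_n; here n = 4, so the Dynkin diagram is a chain of 4 nodes with a double edge at one end; the terminal node there is the unique long simple root (C_4). Hence the type is C_4.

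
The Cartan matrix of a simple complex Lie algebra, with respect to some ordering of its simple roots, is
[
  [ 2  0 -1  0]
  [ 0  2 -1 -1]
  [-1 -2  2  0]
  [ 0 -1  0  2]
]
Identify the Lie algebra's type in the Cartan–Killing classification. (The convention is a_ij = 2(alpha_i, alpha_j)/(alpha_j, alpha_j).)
The matrix has rank 4 with 2's on the diagonal. Reading the off-diagonal entries as Dynkin edges (a single edge where a_ij = a_ji = -1; a double or triple edge where a_ij * a_ji = 2 or 3), the diagram is a chain of 4 nodes with a double edge between the middle two (F_4). One simple-root ordering that puts it in standard form is (alpha_1, alpha_3, alpha_2, alpha_4). So the algebra is type F_4.

type F_4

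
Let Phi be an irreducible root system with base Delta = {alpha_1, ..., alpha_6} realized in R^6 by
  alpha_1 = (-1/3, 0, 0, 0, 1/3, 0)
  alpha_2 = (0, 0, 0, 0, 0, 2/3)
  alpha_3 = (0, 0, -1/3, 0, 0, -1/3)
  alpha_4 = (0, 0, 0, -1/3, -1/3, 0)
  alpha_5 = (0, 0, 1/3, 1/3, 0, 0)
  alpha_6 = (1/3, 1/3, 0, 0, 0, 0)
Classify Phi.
Compute the Cartan integers a_ij = 2(alpha_i, alpha_j)/(alpha_j, alpha_j); the resulting 6x6 Cartan matrix is
[[2, 0, 0, -1, 0, -1], [0, 2, -2, 0, 0, 0], [0, -1, 2, 0, -1, 0], [-1, 0, 0, 2, -1, 0], [0, 0, -1, -1, 2, 0], [-1, 0, 0, 0, 0, 2]].
The roots have two lengths (squared-length ratio 2:1); the short ones are alpha_{1,3,4,5,6}. The associated Dynkin diagram is a chain of 6 nodes with a double edge at one end; the terminal node there is the unique long simple root (C_6), so the type is C_6 (the algebra sp(12)).

C6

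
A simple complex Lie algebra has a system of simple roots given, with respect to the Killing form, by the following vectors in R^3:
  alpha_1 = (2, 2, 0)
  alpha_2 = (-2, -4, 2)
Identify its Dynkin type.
G2

Compute the Cartan integers a_ij = 2(alpha_i, alpha_j)/(alpha_j, alpha_j); the resulting 2x2 Cartan matrix is
[[2, -1], [-3, 2]].
The roots have two lengths (squared-length ratio 3:1); the short ones are alpha_{1}. The associated Dynkin diagram is two nodes joined by a triple edge (G_2), so the type is G_2.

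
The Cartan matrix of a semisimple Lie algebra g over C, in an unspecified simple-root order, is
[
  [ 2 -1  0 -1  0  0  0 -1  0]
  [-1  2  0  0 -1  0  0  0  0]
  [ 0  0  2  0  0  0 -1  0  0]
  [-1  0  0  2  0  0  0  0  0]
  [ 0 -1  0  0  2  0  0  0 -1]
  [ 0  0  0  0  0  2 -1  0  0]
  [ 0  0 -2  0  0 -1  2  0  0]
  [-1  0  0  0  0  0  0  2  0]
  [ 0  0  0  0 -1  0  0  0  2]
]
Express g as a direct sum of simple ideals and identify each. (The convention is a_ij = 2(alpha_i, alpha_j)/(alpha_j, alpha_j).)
The diagram associated to this matrix has two connected components: the simple roots {alpha_3, alpha_6, alpha_7} form a chain of 3 nodes with a double edge at one end; the terminal node there is the unique short simple root (B_3), and {alpha_1, alpha_2, alpha_4, alpha_5, alpha_8, alpha_9} form a chain of 4 nodes with a fork of two nodes at one end (D_6). A semisimple Lie algebra decomposes uniquely as the direct sum of simple ideals, one per connected component of its Dynkin diagram, so g ≅ B_3 ⊕ D_6 (dimension 21 + 66 = 87).

B_3 + D_6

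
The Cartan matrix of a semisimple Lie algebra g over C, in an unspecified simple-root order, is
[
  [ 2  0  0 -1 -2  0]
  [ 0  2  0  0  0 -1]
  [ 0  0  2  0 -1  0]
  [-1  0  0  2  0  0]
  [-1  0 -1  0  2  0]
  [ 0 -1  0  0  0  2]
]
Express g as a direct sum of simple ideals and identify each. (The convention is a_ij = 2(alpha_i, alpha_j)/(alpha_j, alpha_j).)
A2 ⊕ F4

The diagram associated to this matrix has two connected components: the simple roots {alpha_2, alpha_6} form a chain of 2 nodes with single edges (A_2), and {alpha_1, alpha_3, alpha_4, alpha_5} form a chain of 4 nodes with a double edge between the middle two (F_4). A semisimple Lie algebra decomposes uniquely as the direct sum of simple ideals, one per connected component of its Dynkin diagram, so g ≅ A_2 ⊕ F_4 (dimension 8 + 52 = 60).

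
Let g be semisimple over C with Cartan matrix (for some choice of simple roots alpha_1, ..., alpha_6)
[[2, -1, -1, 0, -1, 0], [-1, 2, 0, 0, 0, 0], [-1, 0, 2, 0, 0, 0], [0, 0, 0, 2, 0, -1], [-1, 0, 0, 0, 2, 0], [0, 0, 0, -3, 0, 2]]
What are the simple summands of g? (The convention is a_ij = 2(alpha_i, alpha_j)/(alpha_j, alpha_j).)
type D_4 + type G_2

The diagram associated to this matrix has two connected components: the simple roots {alpha_1, alpha_2, alpha_3, alpha_5} form a chain of 2 nodes with a fork of two nodes at one end (D_4), and {alpha_4, alpha_6} form two nodes joined by a triple edge (G_2). A semisimple Lie algebra decomposes uniquely as the direct sum of simple ideals, one per connected component of its Dynkin diagram, so g ≅ D_4 ⊕ G_2 (dimension 28 + 14 = 42).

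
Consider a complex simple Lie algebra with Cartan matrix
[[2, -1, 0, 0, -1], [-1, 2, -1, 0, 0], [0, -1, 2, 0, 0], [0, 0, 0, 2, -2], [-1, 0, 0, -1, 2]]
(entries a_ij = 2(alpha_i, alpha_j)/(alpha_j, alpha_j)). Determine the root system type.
The matrix has rank 5 with 2's on the diagonal. Reading the off-diagonal entries as Dynkin edges (a single edge where a_ij = a_ji = -1; a double or triple edge where a_ij * a_ji = 2 or 3), the diagram is a chain of 5 nodes with a double edge at one end; the terminal node there is the unique long simple root (C_5). One simple-root ordering that puts it in standard form is (alpha_3, alpha_2, alpha_1, alpha_5, alpha_4). So the algebra is type C_5, i.e. sp(10).

type C_5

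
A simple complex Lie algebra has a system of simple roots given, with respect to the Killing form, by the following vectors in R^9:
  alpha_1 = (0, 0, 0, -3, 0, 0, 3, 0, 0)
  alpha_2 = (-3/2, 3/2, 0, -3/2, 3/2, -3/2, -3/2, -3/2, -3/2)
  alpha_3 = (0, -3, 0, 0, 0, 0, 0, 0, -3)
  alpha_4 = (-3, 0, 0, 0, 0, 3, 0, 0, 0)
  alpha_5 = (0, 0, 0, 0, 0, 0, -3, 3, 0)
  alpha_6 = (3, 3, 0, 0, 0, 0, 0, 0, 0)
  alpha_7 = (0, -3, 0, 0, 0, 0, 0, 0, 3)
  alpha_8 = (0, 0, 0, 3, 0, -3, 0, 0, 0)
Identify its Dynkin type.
E_8

Compute the Cartan integers a_ij = 2(alpha_i, alpha_j)/(alpha_j, alpha_j); the resulting 8x8 Cartan matrix is
[[2, 0, 0, 0, -1, 0, 0, -1], [0, 2, 0, 0, 0, 0, -1, 0], [0, 0, 2, 0, 0, -1, 0, 0], [0, 0, 0, 2, 0, -1, 0, -1], [-1, 0, 0, 0, 2, 0, 0, 0], [0, 0, -1, -1, 0, 2, -1, 0], [0, -1, 0, 0, 0, -1, 2, 0], [-1, 0, 0, -1, 0, 0, 0, 2]].
All simple roots have the same length, so the diagram is simply laced. The associated Dynkin diagram is a chain of 7 nodes with one extra node attached to the third node from one end (E_8), so the type is E_8.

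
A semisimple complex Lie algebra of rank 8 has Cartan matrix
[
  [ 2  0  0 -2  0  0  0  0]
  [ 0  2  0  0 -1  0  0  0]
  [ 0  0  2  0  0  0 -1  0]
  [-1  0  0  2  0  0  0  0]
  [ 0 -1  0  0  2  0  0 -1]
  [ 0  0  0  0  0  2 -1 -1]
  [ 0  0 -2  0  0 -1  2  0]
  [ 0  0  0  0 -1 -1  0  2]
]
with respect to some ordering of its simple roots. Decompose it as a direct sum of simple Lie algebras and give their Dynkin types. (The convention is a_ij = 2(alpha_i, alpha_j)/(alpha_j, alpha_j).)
type B_2 + type B_6

The diagram associated to this matrix has two connected components: the simple roots {alpha_1, alpha_4} form a chain of 2 nodes with a double edge at one end; the terminal node there is the unique short simple root (B_2), and {alpha_2, alpha_3, alpha_5, alpha_6, alpha_7, alpha_8} form a chain of 6 nodes with a double edge at one end; the terminal node there is the unique short simple root (B_6). A semisimple Lie algebra decomposes uniquely as the direct sum of simple ideals, one per connected component of its Dynkin diagram, so g ≅ B_2 ⊕ B_6 (dimension 10 + 78 = 88).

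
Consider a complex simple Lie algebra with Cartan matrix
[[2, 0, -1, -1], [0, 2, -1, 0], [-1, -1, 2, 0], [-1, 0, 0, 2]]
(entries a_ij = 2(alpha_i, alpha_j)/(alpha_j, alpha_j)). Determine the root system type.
The matrix has rank 4 with 2's on the diagonal. Reading the off-diagonal entries as Dynkin edges (a single edge where a_ij = a_ji = -1; a double or triple edge where a_ij * a_ji = 2 or 3), the diagram is a chain of 4 nodes with single edges (A_4). One simple-root ordering that puts it in standard form is (alpha_4, alpha_1, alpha_3, alpha_2). So the algebra is type A_4, i.e. sl(5).

A4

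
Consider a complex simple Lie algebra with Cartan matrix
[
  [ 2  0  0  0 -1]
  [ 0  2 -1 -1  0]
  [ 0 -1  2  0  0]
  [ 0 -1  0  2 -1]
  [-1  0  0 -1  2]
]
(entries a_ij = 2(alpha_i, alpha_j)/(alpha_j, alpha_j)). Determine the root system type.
The matrix has rank 5 with 2's on the diagonal. Reading the off-diagonal entries as Dynkin edges (a single edge where a_ij = a_ji = -1; a double or triple edge where a_ij * a_ji = 2 or 3), the diagram is a chain of 5 nodes with single edges (A_5). One simple-root ordering that puts it in standard form is (alpha_3, alpha_2, alpha_4, alpha_5, alpha_1). So the algebra is type A_5, i.e. sl(6).

A_5 (sl(6))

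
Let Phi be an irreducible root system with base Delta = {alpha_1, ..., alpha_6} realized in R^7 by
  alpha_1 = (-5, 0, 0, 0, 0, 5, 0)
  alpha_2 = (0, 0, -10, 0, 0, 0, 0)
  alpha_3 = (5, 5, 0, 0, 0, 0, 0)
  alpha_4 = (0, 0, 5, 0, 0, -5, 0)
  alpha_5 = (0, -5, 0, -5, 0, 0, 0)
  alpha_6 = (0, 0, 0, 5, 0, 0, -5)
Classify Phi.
Compute the Cartan integers a_ij = 2(alpha_i, alpha_j)/(alpha_j, alpha_j); the resulting 6x6 Cartan matrix is
[[2, 0, -1, -1, 0, 0], [0, 2, 0, -2, 0, 0], [-1, 0, 2, 0, -1, 0], [-1, -1, 0, 2, 0, 0], [0, 0, -1, 0, 2, -1], [0, 0, 0, 0, -1, 2]].
The roots have two lengths (squared-length ratio 2:1); the short ones are alpha_{1,3,4,5,6}. The associated Dynkin diagram is a chain of 6 nodes with a double edge at one end; the terminal node there is the unique long simple root (C_6), so the type is C_6 (the algebra sp(12)).

C_6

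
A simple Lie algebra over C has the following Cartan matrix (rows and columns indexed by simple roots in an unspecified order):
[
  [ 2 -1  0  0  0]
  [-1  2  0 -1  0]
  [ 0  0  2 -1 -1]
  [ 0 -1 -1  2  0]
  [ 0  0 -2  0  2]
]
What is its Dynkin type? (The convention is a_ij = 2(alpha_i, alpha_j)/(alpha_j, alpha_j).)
The matrix has rank 5 with 2's on the diagonal. Reading the off-diagonal entries as Dynkin edges (a single edge where a_ij = a_ji = -1; a double or triple edge where a_ij * a_ji = 2 or 3), the diagram is a chain of 5 nodes with a double edge at one end; the terminal node there is the unique long simple root (C_5). One simple-root ordering that puts it in standard form is (alpha_1, alpha_2, alpha_4, alpha_3, alpha_5). So the algebra is type C_5, i.e. sp(10).

type C_5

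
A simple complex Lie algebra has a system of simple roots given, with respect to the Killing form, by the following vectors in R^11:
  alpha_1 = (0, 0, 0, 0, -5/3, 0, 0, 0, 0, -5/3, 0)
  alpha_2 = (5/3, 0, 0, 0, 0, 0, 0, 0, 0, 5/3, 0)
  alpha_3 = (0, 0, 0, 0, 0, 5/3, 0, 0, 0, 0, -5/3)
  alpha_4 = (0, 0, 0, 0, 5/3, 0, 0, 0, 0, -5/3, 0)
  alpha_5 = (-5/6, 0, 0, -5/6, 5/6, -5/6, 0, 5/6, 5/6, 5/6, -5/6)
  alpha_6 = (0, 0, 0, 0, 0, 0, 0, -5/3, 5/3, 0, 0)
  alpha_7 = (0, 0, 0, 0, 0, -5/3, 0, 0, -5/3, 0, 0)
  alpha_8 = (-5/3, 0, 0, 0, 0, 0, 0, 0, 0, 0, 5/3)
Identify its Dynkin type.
E_8

Compute the Cartan integers a_ij = 2(alpha_i, alpha_j)/(alpha_j, alpha_j); the resulting 8x8 Cartan matrix is
[[2, -1, 0, 0, -1, 0, 0, 0], [-1, 2, 0, -1, 0, 0, 0, -1], [0, 0, 2, 0, 0, 0, -1, -1], [0, -1, 0, 2, 0, 0, 0, 0], [-1, 0, 0, 0, 2, 0, 0, 0], [0, 0, 0, 0, 0, 2, -1, 0], [0, 0, -1, 0, 0, -1, 2, 0], [0, -1, -1, 0, 0, 0, 0, 2]].
All simple roots have the same length, so the diagram is simply laced. The associated Dynkin diagram is a chain of 7 nodes with one extra node attached to the third node from one end (E_8), so the type is E_8.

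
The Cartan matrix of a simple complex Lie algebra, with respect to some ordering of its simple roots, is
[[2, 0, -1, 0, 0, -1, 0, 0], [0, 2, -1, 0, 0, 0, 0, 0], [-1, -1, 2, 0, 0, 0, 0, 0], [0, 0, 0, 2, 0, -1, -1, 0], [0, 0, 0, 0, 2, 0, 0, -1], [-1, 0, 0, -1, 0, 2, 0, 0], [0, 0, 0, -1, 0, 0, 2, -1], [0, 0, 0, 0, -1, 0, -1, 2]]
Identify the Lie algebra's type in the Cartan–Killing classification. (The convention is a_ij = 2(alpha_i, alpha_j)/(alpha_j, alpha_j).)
The matrix has rank 8 with 2's on the diagonal. Reading the off-diagonal entries as Dynkin edges (a single edge where a_ij = a_ji = -1; a double or triple edge where a_ij * a_ji = 2 or 3), the diagram is a chain of 8 nodes with single edges (A_8). One simple-root ordering that puts it in standard form is (alpha_2, alpha_3, alpha_1, alpha_6, alpha_4, alpha_7, alpha_8, alpha_5). So the algebra is type A_8, i.e. sl(9).

A_8 (sl(9))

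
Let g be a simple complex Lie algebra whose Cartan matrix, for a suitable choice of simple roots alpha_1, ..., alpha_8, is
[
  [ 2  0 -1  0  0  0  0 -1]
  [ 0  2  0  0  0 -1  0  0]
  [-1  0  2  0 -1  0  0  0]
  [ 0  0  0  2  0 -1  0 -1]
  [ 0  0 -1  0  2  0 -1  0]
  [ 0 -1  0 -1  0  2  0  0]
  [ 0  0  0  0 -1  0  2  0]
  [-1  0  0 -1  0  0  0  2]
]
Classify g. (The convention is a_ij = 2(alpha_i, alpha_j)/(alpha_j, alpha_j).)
The matrix has rank 8 with 2's on the diagonal. Reading the off-diagonal entries as Dynkin edges (a single edge where a_ij = a_ji = -1; a double or triple edge where a_ij * a_ji = 2 or 3), the diagram is a chain of 8 nodes with single edges (A_8). One simple-root ordering that puts it in standard form is (alpha_7, alpha_5, alpha_3, alpha_1, alpha_8, alpha_4, alpha_6, alpha_2). So the algebra is type A_8, i.e. sl(9).

type A_8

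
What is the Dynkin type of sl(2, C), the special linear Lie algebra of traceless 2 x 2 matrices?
This is sl(2), which has dimension 2^2 - 1 = 3 and rank 2 - 1 = 1 (a Cartan subalgebra is the diagonal traceless matrices). In the classification of classical Lie algebras, the special linear algebra sl(n+1) has type A_n; here n = 1, so the Dynkin diagram is a chain of 1 nodes with single edges (A_1). Hence the type is A_1.

type A_1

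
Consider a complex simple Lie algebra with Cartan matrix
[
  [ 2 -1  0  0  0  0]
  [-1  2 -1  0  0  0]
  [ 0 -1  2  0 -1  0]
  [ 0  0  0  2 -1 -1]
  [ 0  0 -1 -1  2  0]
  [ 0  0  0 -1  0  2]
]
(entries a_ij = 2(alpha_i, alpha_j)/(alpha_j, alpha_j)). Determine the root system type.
A_6

The matrix has rank 6 with 2's on the diagonal. Reading the off-diagonal entries as Dynkin edges (a single edge where a_ij = a_ji = -1; a double or triple edge where a_ij * a_ji = 2 or 3), the diagram is a chain of 6 nodes with single edges (A_6). One simple-root ordering that puts it in standard form is (alpha_6, alpha_4, alpha_5, alpha_3, alpha_2, alpha_1). So the algebra is type A_6, i.e. sl(7).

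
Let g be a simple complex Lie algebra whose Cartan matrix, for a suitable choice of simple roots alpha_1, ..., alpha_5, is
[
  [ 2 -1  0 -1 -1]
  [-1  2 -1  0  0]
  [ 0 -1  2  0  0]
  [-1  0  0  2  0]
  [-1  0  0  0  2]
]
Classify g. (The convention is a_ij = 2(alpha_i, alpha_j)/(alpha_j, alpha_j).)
D_5 (so(10))

The matrix has rank 5 with 2's on the diagonal. Reading the off-diagonal entries as Dynkin edges (a single edge where a_ij = a_ji = -1; a double or triple edge where a_ij * a_ji = 2 or 3), the diagram is a chain of 3 nodes with a fork of two nodes at one end (D_5). One simple-root ordering that puts it in standard form is (alpha_3, alpha_2, alpha_1, alpha_5, alpha_4). So the algebra is type D_5, i.e. so(10).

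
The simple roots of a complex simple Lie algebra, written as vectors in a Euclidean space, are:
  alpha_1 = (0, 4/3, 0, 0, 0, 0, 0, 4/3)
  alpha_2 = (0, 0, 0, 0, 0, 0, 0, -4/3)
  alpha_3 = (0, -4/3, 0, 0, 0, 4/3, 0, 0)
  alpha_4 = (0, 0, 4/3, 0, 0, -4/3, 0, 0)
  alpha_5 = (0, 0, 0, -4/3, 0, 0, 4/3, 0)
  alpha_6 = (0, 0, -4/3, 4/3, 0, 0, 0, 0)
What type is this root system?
Compute the Cartan integers a_ij = 2(alpha_i, alpha_j)/(alpha_j, alpha_j); the resulting 6x6 Cartan matrix is
[[2, -2, -1, 0, 0, 0], [-1, 2, 0, 0, 0, 0], [-1, 0, 2, -1, 0, 0], [0, 0, -1, 2, 0, -1], [0, 0, 0, 0, 2, -1], [0, 0, 0, -1, -1, 2]].
The roots have two lengths (squared-length ratio 2:1); the short ones are alpha_{2}. The associated Dynkin diagram is a chain of 6 nodes with a double edge at one end; the terminal node there is the unique short simple root (B_6), so the type is B_6 (the algebra so(13)).

B_6 (so(13))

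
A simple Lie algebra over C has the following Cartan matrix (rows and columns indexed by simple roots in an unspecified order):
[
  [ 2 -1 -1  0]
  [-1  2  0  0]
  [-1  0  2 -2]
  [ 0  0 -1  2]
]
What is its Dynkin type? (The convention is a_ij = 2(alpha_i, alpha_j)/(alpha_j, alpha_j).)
The matrix has rank 4 with 2's on the diagonal. Reading the off-diagonal entries as Dynkin edges (a single edge where a_ij = a_ji = -1; a double or triple edge where a_ij * a_ji = 2 or 3), the diagram is a chain of 4 nodes with a double edge at one end; the terminal node there is the unique short simple root (B_4). One simple-root ordering that puts it in standard form is (alpha_2, alpha_1, alpha_3, alpha_4). So the algebra is type B_4, i.e. so(9).

B4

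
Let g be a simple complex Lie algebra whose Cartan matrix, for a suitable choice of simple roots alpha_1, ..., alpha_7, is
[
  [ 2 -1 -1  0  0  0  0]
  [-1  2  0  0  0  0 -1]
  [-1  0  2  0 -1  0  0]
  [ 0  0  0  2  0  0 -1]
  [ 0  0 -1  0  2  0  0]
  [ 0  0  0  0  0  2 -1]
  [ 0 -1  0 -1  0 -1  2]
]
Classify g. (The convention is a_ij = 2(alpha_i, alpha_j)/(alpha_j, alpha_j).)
D_7

The matrix has rank 7 with 2's on the diagonal. Reading the off-diagonal entries as Dynkin edges (a single edge where a_ij = a_ji = -1; a double or triple edge where a_ij * a_ji = 2 or 3), the diagram is a chain of 5 nodes with a fork of two nodes at one end (D_7). One simple-root ordering that puts it in standard form is (alpha_5, alpha_3, alpha_1, alpha_2, alpha_7, alpha_4, alpha_6). So the algebra is type D_7, i.e. so(14).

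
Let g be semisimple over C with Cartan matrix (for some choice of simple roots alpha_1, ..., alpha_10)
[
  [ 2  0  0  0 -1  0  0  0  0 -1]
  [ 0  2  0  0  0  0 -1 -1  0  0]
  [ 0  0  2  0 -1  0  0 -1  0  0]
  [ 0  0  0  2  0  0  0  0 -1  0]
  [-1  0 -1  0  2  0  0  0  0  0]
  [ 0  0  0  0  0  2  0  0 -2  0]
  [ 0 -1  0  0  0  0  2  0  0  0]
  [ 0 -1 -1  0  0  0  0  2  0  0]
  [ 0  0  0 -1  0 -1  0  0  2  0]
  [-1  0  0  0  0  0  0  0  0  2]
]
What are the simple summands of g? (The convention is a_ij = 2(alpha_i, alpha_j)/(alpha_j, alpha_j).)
The diagram associated to this matrix has two connected components: the simple roots {alpha_1, alpha_2, alpha_3, alpha_5, alpha_7, alpha_8, alpha_10} form a chain of 7 nodes with single edges (A_7), and {alpha_4, alpha_6, alpha_9} form a chain of 3 nodes with a double edge at one end; the terminal node there is the unique long simple root (C_3). A semisimple Lie algebra decomposes uniquely as the direct sum of simple ideals, one per connected component of its Dynkin diagram, so g ≅ A_7 ⊕ C_3 (dimension 63 + 21 = 84).

A_7 (sl(8)) + C_3 (sp(6))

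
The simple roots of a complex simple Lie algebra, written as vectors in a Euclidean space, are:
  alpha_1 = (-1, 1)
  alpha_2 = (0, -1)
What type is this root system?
Compute the Cartan integers a_ij = 2(alpha_i, alpha_j)/(alpha_j, alpha_j); the resulting 2x2 Cartan matrix is
[[2, -2], [-1, 2]].
The roots have two lengths (squared-length ratio 2:1); the short ones are alpha_{2}. The associated Dynkin diagram is a chain of 2 nodes with a double edge at one end; the terminal node there is the unique short simple root (B_2), so the type is B_2 (the algebra so(5)).

B_2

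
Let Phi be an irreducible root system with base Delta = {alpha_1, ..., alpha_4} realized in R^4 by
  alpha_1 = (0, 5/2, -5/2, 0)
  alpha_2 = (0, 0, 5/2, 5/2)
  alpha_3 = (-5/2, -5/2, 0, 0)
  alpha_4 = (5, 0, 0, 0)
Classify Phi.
Compute the Cartan integers a_ij = 2(alpha_i, alpha_j)/(alpha_j, alpha_j); the resulting 4x4 Cartan matrix is
[[2, -1, -1, 0], [-1, 2, 0, 0], [-1, 0, 2, -1], [0, 0, -2, 2]].
The roots have two lengths (squared-length ratio 2:1); the short ones are alpha_{1,2,3}. The associated Dynkin diagram is a chain of 4 nodes with a double edge at one end; the terminal node there is the unique long simple root (C_4), so the type is C_4 (the algebra sp(8)).

C_4 (sp(8))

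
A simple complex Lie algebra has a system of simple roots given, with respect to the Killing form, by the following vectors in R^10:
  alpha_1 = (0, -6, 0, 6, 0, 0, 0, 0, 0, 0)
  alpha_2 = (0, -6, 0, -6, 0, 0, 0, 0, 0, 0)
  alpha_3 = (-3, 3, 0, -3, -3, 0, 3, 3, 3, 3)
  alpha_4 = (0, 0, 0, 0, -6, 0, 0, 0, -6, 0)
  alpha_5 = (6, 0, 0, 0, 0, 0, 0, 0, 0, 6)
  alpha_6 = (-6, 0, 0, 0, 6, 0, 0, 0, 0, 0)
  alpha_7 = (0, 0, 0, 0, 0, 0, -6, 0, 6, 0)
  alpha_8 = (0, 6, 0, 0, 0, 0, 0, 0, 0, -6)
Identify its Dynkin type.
type E_8

Compute the Cartan integers a_ij = 2(alpha_i, alpha_j)/(alpha_j, alpha_j); the resulting 8x8 Cartan matrix is
[[2, 0, -1, 0, 0, 0, 0, -1], [0, 2, 0, 0, 0, 0, 0, -1], [-1, 0, 2, 0, 0, 0, 0, 0], [0, 0, 0, 2, 0, -1, -1, 0], [0, 0, 0, 0, 2, -1, 0, -1], [0, 0, 0, -1, -1, 2, 0, 0], [0, 0, 0, -1, 0, 0, 2, 0], [-1, -1, 0, 0, -1, 0, 0, 2]].
All simple roots have the same length, so the diagram is simply laced. The associated Dynkin diagram is a chain of 7 nodes with one extra node attached to the third node from one end (E_8), so the type is E_8.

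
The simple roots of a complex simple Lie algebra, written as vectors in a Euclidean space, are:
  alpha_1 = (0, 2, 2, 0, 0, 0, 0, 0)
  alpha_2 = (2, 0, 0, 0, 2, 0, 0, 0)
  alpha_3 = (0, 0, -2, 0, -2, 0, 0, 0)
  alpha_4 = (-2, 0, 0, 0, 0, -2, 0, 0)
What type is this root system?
type A_4

Compute the Cartan integers a_ij = 2(alpha_i, alpha_j)/(alpha_j, alpha_j); the resulting 4x4 Cartan matrix is
[[2, 0, -1, 0], [0, 2, -1, -1], [-1, -1, 2, 0], [0, -1, 0, 2]].
All simple roots have the same length, so the diagram is simply laced. The associated Dynkin diagram is a chain of 4 nodes with single edges (A_4), so the type is A_4 (the algebra sl(5)).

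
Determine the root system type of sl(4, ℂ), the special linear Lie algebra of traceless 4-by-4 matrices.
This is sl(4), which has dimension 4^2 - 1 = 15 and rank 4 - 1 = 3 (a Cartan subalgebra is the diagonal traceless matrices). In the classification of classical Lie algebras, the special linear algebra sl(n+1) has type A_n; here n = 3, so the Dynkin diagram is a chain of 3 nodes with single edges (A_3). Hence the type is A_3.

A_3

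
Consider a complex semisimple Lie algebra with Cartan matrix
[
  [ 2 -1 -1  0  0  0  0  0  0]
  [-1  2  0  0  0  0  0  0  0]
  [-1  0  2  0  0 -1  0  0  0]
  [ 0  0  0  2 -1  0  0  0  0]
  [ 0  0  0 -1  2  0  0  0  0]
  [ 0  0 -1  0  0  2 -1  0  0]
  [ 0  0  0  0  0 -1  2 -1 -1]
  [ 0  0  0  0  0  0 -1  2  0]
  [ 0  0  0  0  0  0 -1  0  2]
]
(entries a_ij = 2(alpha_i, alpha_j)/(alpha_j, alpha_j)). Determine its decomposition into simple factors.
The diagram associated to this matrix has two connected components: the simple roots {alpha_4, alpha_5} form a chain of 2 nodes with single edges (A_2), and {alpha_1, alpha_2, alpha_3, alpha_6, alpha_7, alpha_8, alpha_9} form a chain of 5 nodes with a fork of two nodes at one end (D_7). A semisimple Lie algebra decomposes uniquely as the direct sum of simple ideals, one per connected component of its Dynkin diagram, so g ≅ A_2 ⊕ D_7 (dimension 8 + 91 = 99).

type A_2 + type D_7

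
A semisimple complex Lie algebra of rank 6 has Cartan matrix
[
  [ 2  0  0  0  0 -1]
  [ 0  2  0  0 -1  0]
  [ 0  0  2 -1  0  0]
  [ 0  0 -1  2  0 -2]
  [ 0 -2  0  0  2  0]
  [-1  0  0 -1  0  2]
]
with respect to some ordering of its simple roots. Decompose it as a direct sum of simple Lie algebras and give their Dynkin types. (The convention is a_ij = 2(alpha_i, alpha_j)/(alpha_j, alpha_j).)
The diagram associated to this matrix has two connected components: the simple roots {alpha_2, alpha_5} form a chain of 2 nodes with a double edge at one end; the terminal node there is the unique short simple root (B_2), and {alpha_1, alpha_3, alpha_4, alpha_6} form a chain of 4 nodes with a double edge between the middle two (F_4). A semisimple Lie algebra decomposes uniquely as the direct sum of simple ideals, one per connected component of its Dynkin diagram, so g ≅ B_2 ⊕ F_4 (dimension 10 + 52 = 62).

type B_2 + type F_4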